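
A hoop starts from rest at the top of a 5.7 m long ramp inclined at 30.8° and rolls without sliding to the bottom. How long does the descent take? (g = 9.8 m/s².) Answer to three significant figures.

The moment of inertia is MR², giving k ≡ I/(MR²) = 1.
Translational: Mg sinθ − f = Ma. Rotational about the CM: fR = Iα = kMRa, so f = kMa.
Hence a = g sinθ/(1+k) = 9.8×sin30.8°/2 = 2.509 m/s².
With constant a from rest, t = √(2L/a) = √(2·5.7/2.509) ≈ 2.13 s.

t ≈ 2.13 s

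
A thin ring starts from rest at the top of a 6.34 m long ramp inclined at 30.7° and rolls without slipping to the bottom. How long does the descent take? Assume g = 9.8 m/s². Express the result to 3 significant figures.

With I = MR², the ratio k = I/(MR²) is 1.
Newton's second law down the slope: Mg sinθ − f = Ma. The torque equation fR = Iα (with α = a/R) gives f = kMa.
Hence a = g sinθ/(1+k) = 9.8×sin30.7°/2 = 2.502 m/s².
Starting from rest, L = ½at², so t = √(2L/a) = √(2×6.34/2.502) ≈ 2.25 s.

t ≈ 2.25 s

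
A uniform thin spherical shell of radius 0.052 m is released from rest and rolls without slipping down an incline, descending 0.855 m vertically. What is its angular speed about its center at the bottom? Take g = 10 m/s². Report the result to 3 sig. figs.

ω ≈ 61.6 rad/s

The moment of inertia is (2/3)MR², giving k ≡ I/(MR²) = 2/3.
Since it rolls without slipping, ω = v/R and KE = ½Mv² + ½Iω² = ½(1+k)Mv² = (5/6)Mv².
Energy conservation Mgh = ½(1+k)Mv² gives v = √(2gh/(1+k)) = √(2 × 10 × 0.855 / 1.667) = 3.203 m/s.
The angular speed follows from ω = v/R = 3.203/0.052 ≈ 61.6 rad/s.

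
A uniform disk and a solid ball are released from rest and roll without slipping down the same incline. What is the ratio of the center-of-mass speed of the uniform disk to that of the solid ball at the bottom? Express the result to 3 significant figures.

Each satisfies Mgh = ½(1+k)Mv² with k = I/(MR²), so v ∝ 1/√(1+k).
For the uniform disk k = 0.5; for the solid ball k = 0.4.
v₁/v₂ = √((1+k₂)/(1+k₁)) = √(1.4/1.5) ≈ 0.966.

v_ratio ≈ 0.966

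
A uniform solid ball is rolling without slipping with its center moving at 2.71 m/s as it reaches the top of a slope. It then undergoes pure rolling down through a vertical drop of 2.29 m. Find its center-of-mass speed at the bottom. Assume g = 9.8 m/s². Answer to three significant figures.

v ≈ 6.28 m/s

Here I = (2/5)MR², so the shape factor k = I/(MR²) = 0.4.
Since it rolls without slipping, ω = v/R and KE = ½Mv² + ½Iω² = ½(1+k)Mv² = (7/10)Mv².
Conserving energy between top and bottom: (7/10)Mv² = (7/10)Mv₀² + Mgh, hence v² = v₀² + 2gh/(1+k).
v = √(2.71² + 2×9.8×2.29/1.4) = √39.4 ≈ 6.28 m/s.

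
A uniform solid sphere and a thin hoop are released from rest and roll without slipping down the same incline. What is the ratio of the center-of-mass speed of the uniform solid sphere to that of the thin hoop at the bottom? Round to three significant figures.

v_ratio ≈ 1.20

Each satisfies Mgh = ½(1+k)Mv² with k = I/(MR²), so v ∝ 1/√(1+k).
For the uniform solid sphere k = 0.4; for the thin hoop k = 1.
v₁/v₂ = √((1+k₂)/(1+k₁)) = √(2/1.4) ≈ 1.20.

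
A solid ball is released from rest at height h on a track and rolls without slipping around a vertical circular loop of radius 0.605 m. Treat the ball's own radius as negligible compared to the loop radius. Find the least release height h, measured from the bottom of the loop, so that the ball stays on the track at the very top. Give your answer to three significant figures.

Here I = (2/5)MR², so the shape factor k = I/(MR²) = 0.4.
At the top, contact is just lost when gravity alone supplies the centripetal force: Mg = Mv_top²/r, i.e. v_top² = gr.
With ω = v/R, the kinetic energy at speed v is ½(1+k)Mv² = (7/10)Mv².
Energy conservation from release (height h) to the top (height 2r): Mgh = Mg(2r) + (7/10)M·gr.
Thus h_min = 2r + (1+k)r/2 = r(2 + 1.4/2) = 0.605 × 2.7 ≈ 1.63 m.

h_min ≈ 1.63 m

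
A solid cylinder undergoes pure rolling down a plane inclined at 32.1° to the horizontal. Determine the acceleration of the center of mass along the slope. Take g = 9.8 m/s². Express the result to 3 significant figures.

a ≈ 3.47 m/s²

Here I = (1/2)MR², so the shape factor k = I/(MR²) = 0.5.
Translational: Mg sinθ − f = Ma. Rotational about the CM: fR = Iα = kMRa, so f = kMa.
Eliminating f: Mg sinθ = (1+k)Ma, so a = g sinθ/(1+k) = 9.8 × sin32.1° / 1.5 ≈ 3.47 m/s².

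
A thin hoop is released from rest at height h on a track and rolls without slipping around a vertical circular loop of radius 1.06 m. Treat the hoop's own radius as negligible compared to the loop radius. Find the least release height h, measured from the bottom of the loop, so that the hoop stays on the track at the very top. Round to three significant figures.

h_min ≈ 3.18 m

With I = MR², the ratio k = I/(MR²) is 1.
At the top of the loop, the minimum-contact condition is Mg = Mv_top²/r, so v_top² = gr.
With ω = v/R, the kinetic energy at speed v is ½(1+k)Mv² = Mv².
Energy conservation from release (height h) to the top (height 2r): Mgh = Mg(2r) + M·gr.
Thus h_min = 2r + (1+k)r/2 = r(2 + 2/2) = 1.06 × 3 ≈ 3.18 m.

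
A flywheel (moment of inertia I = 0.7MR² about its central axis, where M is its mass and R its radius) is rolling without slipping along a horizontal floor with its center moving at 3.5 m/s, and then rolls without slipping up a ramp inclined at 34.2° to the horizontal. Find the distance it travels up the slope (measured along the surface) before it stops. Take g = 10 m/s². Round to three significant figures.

d ≈ 1.85 m

With I = 0.7MR², the ratio k = I/(MR²) is 0.7.
Rolling without slipping gives ω = v/R, so the total kinetic energy is ½Mv² + ½Iω² = ½(1+k)Mv² = (17/20)Mv².
Setting this equal to Mgh gives the vertical rise h = (1+k)v₀²/(2g) = 1.7×3.5²/(2×10) = 1.041 m.
The distance along the slope is d = h/sinθ = 1.041/sin34.2° ≈ 1.85 m.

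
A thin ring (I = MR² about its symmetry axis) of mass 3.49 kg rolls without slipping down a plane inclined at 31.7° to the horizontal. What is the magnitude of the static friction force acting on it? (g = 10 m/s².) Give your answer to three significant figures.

f ≈ 9.17 N

With I = MR², the ratio k = I/(MR²) is 1.
Newton's second law down the slope: Mg sinθ − f = Ma. The torque equation fR = Iα (with α = a/R) gives f = kMa.
Combining, a = g sinθ/(1+k) and f = kMa = kMg sinθ/(1+k).
f = 1 × 3.49 × 10 × sin31.7° / 2 ≈ 9.17 N.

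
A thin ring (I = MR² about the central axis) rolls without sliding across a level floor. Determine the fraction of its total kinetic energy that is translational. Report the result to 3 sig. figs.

fraction ≈ 0.500

The moment of inertia is MR², giving k ≡ I/(MR²) = 1.
With ω = v/R, KE_trans = ½Mv² and KE_rot = ½Iω² = ½kMv², so KE_total = ½(1+k)Mv².
The translational fraction is therefore 1/(1+k) = 1/2 ≈ 0.500.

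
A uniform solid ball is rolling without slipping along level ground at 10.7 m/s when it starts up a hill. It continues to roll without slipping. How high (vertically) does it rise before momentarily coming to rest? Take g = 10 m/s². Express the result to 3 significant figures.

For this body I = (2/5)MR², i.e. k = I/(MR²) = 0.4.
Pure rolling means v = ωR; then KE = ½Mv² + ½I(v/R)² = ½(1+k)Mv² = (7/10)Mv².
All of this converts to potential energy at the highest point: (7/10)Mv₀² = Mgh.
Thus h = (1+k)v₀²/(2g) = 1.4 × 10.7² / (2 × 10) ≈ 8.01 m.

h ≈ 8.01 m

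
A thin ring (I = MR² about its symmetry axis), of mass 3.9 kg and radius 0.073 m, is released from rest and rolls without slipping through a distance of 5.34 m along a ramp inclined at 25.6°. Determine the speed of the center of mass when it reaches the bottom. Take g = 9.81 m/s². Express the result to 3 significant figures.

Here I = MR², so the shape factor k = I/(MR²) = 1.
The rolling condition ω = v/R makes the rotational term ½I(v/R)² = ½kMv², so KE_total = ½(1+k)Mv² = Mv².
The vertical drop is h = L sinθ = 5.34 × sin25.6° = 2.307 m.
Energy conservation: Mgh = Mv², so v = √(2gh/(1+k)) = √(2 × 9.81 × 2.307 / 2) ≈ 4.76 m/s.

v ≈ 4.76 m/s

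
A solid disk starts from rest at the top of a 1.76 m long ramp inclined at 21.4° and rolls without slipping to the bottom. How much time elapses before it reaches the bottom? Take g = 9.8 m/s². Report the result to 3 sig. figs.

t ≈ 1.22 s

For this body I = (1/2)MR², i.e. k = I/(MR²) = 0.5.
Along the incline Mg sinθ − f = Ma, and torque about the center fR = Iα = kMR²(a/R) gives f = kMa.
Hence a = g sinθ/(1+k) = 9.8×sin21.4°/1.5 = 2.384 m/s².
With constant a from rest, t = √(2L/a) = √(2·1.76/2.384) ≈ 1.22 s.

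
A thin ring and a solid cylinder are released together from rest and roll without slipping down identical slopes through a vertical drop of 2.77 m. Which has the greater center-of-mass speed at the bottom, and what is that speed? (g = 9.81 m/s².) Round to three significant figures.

For rolling without slipping, Mgh = ½(1+k)Mv² where k = I/(MR²), so v = √(2gh/(1+k)).
Thin ring: k = 1, giving v = √(2×9.81×2.77/2) = 5.213 m/s.
Solid cylinder: k = 0.5, giving v = √(2×9.81×2.77/1.5) = 6.019 m/s.
The smaller k wins: the solid cylinder, at ≈ 6.02 m/s.

the solid cylinder, at v ≈ 6.02 m/s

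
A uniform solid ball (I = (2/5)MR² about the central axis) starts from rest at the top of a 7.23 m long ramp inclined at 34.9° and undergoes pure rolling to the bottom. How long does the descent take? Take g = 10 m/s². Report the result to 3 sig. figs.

t ≈ 1.88 s

For this body I = (2/5)MR², i.e. k = I/(MR²) = 0.4.
Newton's second law down the slope: Mg sinθ − f = Ma. The torque equation fR = Iα (with α = a/R) gives f = kMa.
Hence a = g sinθ/(1+k) = 10×sin34.9°/1.4 = 4.087 m/s².
Starting from rest, L = ½at², so t = √(2L/a) = √(2×7.23/4.087) ≈ 1.88 s.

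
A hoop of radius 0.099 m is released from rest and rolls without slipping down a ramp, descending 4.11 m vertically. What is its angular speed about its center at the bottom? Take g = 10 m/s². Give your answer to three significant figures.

With I = MR², the ratio k = I/(MR²) is 1.
Rolling without slipping gives ω = v/R, so the total kinetic energy is ½Mv² + ½Iω² = ½(1+k)Mv² = Mv².
Energy conservation Mgh = ½(1+k)Mv² gives v = √(2gh/(1+k)) = √(2 × 10 × 4.11 / 2) = 6.411 m/s.
Then ω = v/R = 6.411 / 0.099 ≈ 64.8 rad/s.

ω ≈ 64.8 rad/s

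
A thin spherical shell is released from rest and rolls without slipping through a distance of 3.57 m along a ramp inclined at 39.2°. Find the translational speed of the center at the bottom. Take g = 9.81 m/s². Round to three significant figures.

v ≈ 5.15 m/s

For this body I = (2/3)MR², i.e. k = I/(MR²) = 2/3.
Pure rolling means v = ωR; then KE = ½Mv² + ½I(v/R)² = ½(1+k)Mv² = (5/6)Mv².
The vertical drop is h = L sinθ = 3.57 × sin39.2° = 2.256 m.
Setting Mgh = (5/6)Mv² gives v = √(2gh/(1+k)) = √(2·9.81·2.256/1.667) ≈ 5.15 m/s.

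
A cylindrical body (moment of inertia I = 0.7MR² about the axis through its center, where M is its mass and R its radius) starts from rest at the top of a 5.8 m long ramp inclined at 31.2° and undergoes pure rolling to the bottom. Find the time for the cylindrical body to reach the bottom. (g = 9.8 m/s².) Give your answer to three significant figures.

t ≈ 1.97 s

Here I = 0.7MR², so the shape factor k = I/(MR²) = 0.7.
Along the incline Mg sinθ − f = Ma, and torque about the center fR = Iα = kMR²(a/R) gives f = kMa.
Hence a = g sinθ/(1+k) = 9.8×sin31.2°/1.7 = 2.986 m/s².
Starting from rest, L = ½at², so t = √(2L/a) = √(2×5.8/2.986) ≈ 1.97 s.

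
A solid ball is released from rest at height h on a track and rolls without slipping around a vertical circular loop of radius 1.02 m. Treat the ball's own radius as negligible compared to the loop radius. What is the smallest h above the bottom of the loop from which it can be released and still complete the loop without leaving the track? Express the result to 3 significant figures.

h_min ≈ 2.75 m

The moment of inertia is (2/5)MR², giving k ≡ I/(MR²) = 0.4.
At the top of the loop, the minimum-contact condition is Mg = Mv_top²/r, so v_top² = gr.
With ω = v/R, the kinetic energy at speed v is ½(1+k)Mv² = (7/10)Mv².
Energy conservation from release (height h) to the top (height 2r): Mgh = Mg(2r) + (7/10)M·gr.
Thus h_min = 2r + (1+k)r/2 = r(2 + 1.4/2) = 1.02 × 2.7 ≈ 2.75 m.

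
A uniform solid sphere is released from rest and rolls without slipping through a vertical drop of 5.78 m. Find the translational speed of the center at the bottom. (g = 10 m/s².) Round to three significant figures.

Here I = (2/5)MR², so the shape factor k = I/(MR²) = 0.4.
The rolling condition ω = v/R makes the rotational term ½I(v/R)² = ½kMv², so KE_total = ½(1+k)Mv² = (7/10)Mv².
Setting Mgh = (7/10)Mv² gives v = √(2gh/(1+k)) = √(2·10·5.78/1.4) ≈ 9.09 m/s.

v ≈ 9.09 m/s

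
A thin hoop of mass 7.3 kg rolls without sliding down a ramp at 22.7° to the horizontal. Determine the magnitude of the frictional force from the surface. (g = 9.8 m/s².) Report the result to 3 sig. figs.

With I = MR², the ratio k = I/(MR²) is 1.
Newton's second law down the slope: Mg sinθ − f = Ma. The torque equation fR = Iα (with α = a/R) gives f = kMa.
Combining, a = g sinθ/(1+k) and f = kMa = kMg sinθ/(1+k).
f = 1 × 7.3 × 9.8 × sin22.7° / 2 ≈ 13.8 N.

f ≈ 13.8 N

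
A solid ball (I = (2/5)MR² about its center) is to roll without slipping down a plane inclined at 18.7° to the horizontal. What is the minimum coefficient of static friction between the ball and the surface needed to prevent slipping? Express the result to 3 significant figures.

μ_min ≈ 0.0967

The moment of inertia is (2/5)MR², giving k ≡ I/(MR²) = 0.4.
Newton's second law down the slope: Mg sinθ − f = Ma. The torque equation fR = Iα (with α = a/R) gives f = kMa.
These give a = g sinθ/(1+k) and the required friction f = kMg sinθ/(1+k).
With N = Mg cosθ, the no-slip condition f ≤ μN gives μ_min = f/N = k tanθ/(1+k).
μ_min = 0.4 × tan18.7° / 1.4 ≈ 0.0967.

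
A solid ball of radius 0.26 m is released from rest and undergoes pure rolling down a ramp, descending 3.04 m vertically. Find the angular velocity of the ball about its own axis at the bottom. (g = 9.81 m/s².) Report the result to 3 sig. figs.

ω ≈ 25.1 rad/s

With I = (2/5)MR², the ratio k = I/(MR²) is 0.4.
Pure rolling means v = ωR; then KE = ½Mv² + ½I(v/R)² = ½(1+k)Mv² = (7/10)Mv².
Energy conservation Mgh = ½(1+k)Mv² gives v = √(2gh/(1+k)) = √(2 × 9.81 × 3.04 / 1.4) = 6.527 m/s.
The angular speed follows from ω = v/R = 6.527/0.26 ≈ 25.1 rad/s.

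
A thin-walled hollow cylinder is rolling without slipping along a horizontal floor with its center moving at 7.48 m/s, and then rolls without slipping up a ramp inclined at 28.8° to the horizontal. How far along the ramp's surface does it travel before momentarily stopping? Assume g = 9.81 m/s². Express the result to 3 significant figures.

The moment of inertia is MR², giving k ≡ I/(MR²) = 1.
Pure rolling means v = ωR; then KE = ½Mv² + ½I(v/R)² = ½(1+k)Mv² = Mv².
Setting this equal to Mgh gives the vertical rise h = (1+k)v₀²/(2g) = 2×7.48²/(2×9.81) = 5.703 m.
The distance along the slope is d = h/sinθ = 5.703/sin28.8° ≈ 11.8 m.

d ≈ 11.8 m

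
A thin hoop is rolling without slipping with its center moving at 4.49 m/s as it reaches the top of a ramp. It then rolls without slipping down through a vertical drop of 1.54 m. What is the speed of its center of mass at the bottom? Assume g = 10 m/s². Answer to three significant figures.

For this body I = MR², i.e. k = I/(MR²) = 1.
The rolling condition ω = v/R makes the rotational term ½I(v/R)² = ½kMv², so KE_total = ½(1+k)Mv² = Mv².
Energy conservation: Mv₀² + Mgh = Mv², so v² = v₀² + 2gh/(1+k).
v = √(4.49² + 2×10×1.54/2) = √35.56 ≈ 5.96 m/s.

v ≈ 5.96 m/s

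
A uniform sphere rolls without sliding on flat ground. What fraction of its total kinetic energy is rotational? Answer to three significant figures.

With I = (2/5)MR², the ratio k = I/(MR²) is 0.4.
With ω = v/R, KE_trans = ½Mv² and KE_rot = ½Iω² = ½kMv², so KE_total = ½(1+k)Mv².
The rotational fraction is therefore k/(1+k) = 0.4/1.4 ≈ 0.286.

fraction ≈ 0.286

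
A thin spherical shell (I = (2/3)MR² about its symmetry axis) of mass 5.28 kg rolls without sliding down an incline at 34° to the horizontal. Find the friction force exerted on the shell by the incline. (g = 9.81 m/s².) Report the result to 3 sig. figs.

f ≈ 11.6 N

The moment of inertia is (2/3)MR², giving k ≡ I/(MR²) = 2/3.
Translational: Mg sinθ − f = Ma. Rotational about the CM: fR = Iα = kMRa, so f = kMa.
Combining, a = g sinθ/(1+k) and f = kMa = kMg sinθ/(1+k).
f = (2/3) × 5.28 × 9.81 × sin34° / 1.667 ≈ 11.6 N.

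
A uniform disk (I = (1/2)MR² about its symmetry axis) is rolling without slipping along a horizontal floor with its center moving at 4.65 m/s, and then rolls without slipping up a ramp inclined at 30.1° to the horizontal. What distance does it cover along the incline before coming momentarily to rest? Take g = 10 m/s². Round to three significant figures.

With I = (1/2)MR², the ratio k = I/(MR²) is 0.5.
The rolling condition ω = v/R makes the rotational term ½I(v/R)² = ½kMv², so KE_total = ½(1+k)Mv² = (3/4)Mv².
Setting this equal to Mgh gives the vertical rise h = (1+k)v₀²/(2g) = 1.5×4.65²/(2×10) = 1.622 m.
Along the incline, d = h/sinθ = 1.622/sin30.1° ≈ 3.23 m.

d ≈ 3.23 m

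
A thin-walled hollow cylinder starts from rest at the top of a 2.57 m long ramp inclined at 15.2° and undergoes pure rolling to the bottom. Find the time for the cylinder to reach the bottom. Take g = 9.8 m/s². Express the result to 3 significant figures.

The moment of inertia is MR², giving k ≡ I/(MR²) = 1.
Translational: Mg sinθ − f = Ma. Rotational about the CM: fR = Iα = kMRa, so f = kMa.
Hence a = g sinθ/(1+k) = 9.8×sin15.2°/2 = 1.285 m/s².
With constant a from rest, t = √(2L/a) = √(2·2.57/1.285) ≈ 2.00 s.

t ≈ 2.00 s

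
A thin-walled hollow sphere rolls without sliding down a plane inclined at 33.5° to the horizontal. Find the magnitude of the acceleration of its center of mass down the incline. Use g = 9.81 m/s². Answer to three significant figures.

a ≈ 3.25 m/s²

Here I = (2/3)MR², so the shape factor k = I/(MR²) = 2/3.
Translational: Mg sinθ − f = Ma. Rotational about the CM: fR = Iα = kMRa, so f = kMa.
Eliminating f: Mg sinθ = (1+k)Ma, so a = g sinθ/(1+k) = 9.81 × sin33.5° / 1.667 ≈ 3.25 m/s².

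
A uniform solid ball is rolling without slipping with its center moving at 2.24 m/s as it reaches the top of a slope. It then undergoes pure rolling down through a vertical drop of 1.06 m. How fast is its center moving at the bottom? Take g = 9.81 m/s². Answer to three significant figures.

The moment of inertia is (2/5)MR², giving k ≡ I/(MR²) = 0.4.
Pure rolling means v = ωR; then KE = ½Mv² + ½I(v/R)² = ½(1+k)Mv² = (7/10)Mv².
Conserving energy between top and bottom: (7/10)Mv² = (7/10)Mv₀² + Mgh, hence v² = v₀² + 2gh/(1+k).
v = √(2.24² + 2×9.81×1.06/1.4) = √19.87 ≈ 4.46 m/s.

v ≈ 4.46 m/s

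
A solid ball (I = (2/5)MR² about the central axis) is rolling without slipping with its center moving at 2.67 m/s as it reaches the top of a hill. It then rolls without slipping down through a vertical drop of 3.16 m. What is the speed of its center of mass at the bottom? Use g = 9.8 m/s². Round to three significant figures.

v ≈ 7.17 m/s

Here I = (2/5)MR², so the shape factor k = I/(MR²) = 0.4.
The rolling condition ω = v/R makes the rotational term ½I(v/R)² = ½kMv², so KE_total = ½(1+k)Mv² = (7/10)Mv².
Energy conservation: (7/10)Mv₀² + Mgh = (7/10)Mv², so v² = v₀² + 2gh/(1+k).
v = √(2.67² + 2×9.8×3.16/1.4) = √51.37 ≈ 7.17 m/s.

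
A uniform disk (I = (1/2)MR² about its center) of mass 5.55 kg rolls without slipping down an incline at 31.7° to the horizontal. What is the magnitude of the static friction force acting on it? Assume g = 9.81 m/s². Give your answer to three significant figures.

f ≈ 9.54 N

The moment of inertia is (1/2)MR², giving k ≡ I/(MR²) = 0.5.
Newton's second law down the slope: Mg sinθ − f = Ma. The torque equation fR = Iα (with α = a/R) gives f = kMa.
Combining, a = g sinθ/(1+k) and f = kMa = kMg sinθ/(1+k).
f = 0.5 × 5.55 × 9.81 × sin31.7° / 1.5 ≈ 9.54 N.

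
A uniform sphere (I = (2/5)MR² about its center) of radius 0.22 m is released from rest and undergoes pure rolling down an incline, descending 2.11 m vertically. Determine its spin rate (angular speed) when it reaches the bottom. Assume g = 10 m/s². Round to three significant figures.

ω ≈ 25.0 rad/s

Here I = (2/5)MR², so the shape factor k = I/(MR²) = 0.4.
The rolling condition ω = v/R makes the rotational term ½I(v/R)² = ½kMv², so KE_total = ½(1+k)Mv² = (7/10)Mv².
Energy conservation Mgh = ½(1+k)Mv² gives v = √(2gh/(1+k)) = √(2 × 10 × 2.11 / 1.4) = 5.49 m/s.
The angular speed follows from ω = v/R = 5.49/0.22 ≈ 25.0 rad/s.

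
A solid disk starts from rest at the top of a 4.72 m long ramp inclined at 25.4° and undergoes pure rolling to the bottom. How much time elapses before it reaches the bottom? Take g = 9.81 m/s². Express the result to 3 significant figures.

t ≈ 1.83 s

With I = (1/2)MR², the ratio k = I/(MR²) is 0.5.
Translational: Mg sinθ − f = Ma. Rotational about the CM: fR = Iα = kMRa, so f = kMa.
Hence a = g sinθ/(1+k) = 9.81×sin25.4°/1.5 = 2.805 m/s².
Starting from rest, L = ½at², so t = √(2L/a) = √(2×4.72/2.805) ≈ 1.83 s.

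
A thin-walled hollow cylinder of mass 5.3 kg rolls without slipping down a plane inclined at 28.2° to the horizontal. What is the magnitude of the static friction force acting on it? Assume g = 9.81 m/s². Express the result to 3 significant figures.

f ≈ 12.3 N

For this body I = MR², i.e. k = I/(MR²) = 1.
Newton's second law down the slope: Mg sinθ − f = Ma. The torque equation fR = Iα (with α = a/R) gives f = kMa.
Combining, a = g sinθ/(1+k) and f = kMa = kMg sinθ/(1+k).
f = 1 × 5.3 × 9.81 × sin28.2° / 2 ≈ 12.3 N.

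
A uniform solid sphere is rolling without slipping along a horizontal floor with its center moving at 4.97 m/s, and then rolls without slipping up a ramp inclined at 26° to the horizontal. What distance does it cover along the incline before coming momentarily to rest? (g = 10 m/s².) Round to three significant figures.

With I = (2/5)MR², the ratio k = I/(MR²) is 0.4.
Since it rolls without slipping, ω = v/R and KE = ½Mv² + ½Iω² = ½(1+k)Mv² = (7/10)Mv².
Setting this equal to Mgh gives the vertical rise h = (1+k)v₀²/(2g) = 1.4×4.97²/(2×10) = 1.729 m.
The distance along the slope is d = h/sinθ = 1.729/sin26° ≈ 3.94 m.

d ≈ 3.94 m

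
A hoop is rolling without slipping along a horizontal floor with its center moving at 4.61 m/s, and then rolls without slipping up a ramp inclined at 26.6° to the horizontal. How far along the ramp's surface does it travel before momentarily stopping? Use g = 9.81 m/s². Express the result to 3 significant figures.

d ≈ 4.84 m

Here I = MR², so the shape factor k = I/(MR²) = 1.
The rolling condition ω = v/R makes the rotational term ½I(v/R)² = ½kMv², so KE_total = ½(1+k)Mv² = Mv².
Setting this equal to Mgh gives the vertical rise h = (1+k)v₀²/(2g) = 2×4.61²/(2×9.81) = 2.166 m.
The distance along the slope is d = h/sinθ = 2.166/sin26.6° ≈ 4.84 m.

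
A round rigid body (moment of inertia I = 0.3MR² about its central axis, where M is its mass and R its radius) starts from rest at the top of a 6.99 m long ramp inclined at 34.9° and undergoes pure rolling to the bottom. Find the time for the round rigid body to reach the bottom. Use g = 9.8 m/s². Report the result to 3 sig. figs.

For this body I = 0.3MR², i.e. k = I/(MR²) = 0.3.
Along the incline Mg sinθ − f = Ma, and torque about the center fR = Iα = kMR²(a/R) gives f = kMa.
Hence a = g sinθ/(1+k) = 9.8×sin34.9°/1.3 = 4.313 m/s².
Starting from rest, L = ½at², so t = √(2L/a) = √(2×6.99/4.313) ≈ 1.80 s.

t ≈ 1.80 s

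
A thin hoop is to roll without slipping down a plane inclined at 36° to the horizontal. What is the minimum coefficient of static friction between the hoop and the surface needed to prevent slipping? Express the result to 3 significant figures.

The moment of inertia is MR², giving k ≡ I/(MR²) = 1.
Along the incline Mg sinθ − f = Ma, and torque about the center fR = Iα = kMR²(a/R) gives f = kMa.
These give a = g sinθ/(1+k) and the required friction f = kMg sinθ/(1+k).
With N = Mg cosθ, the no-slip condition f ≤ μN gives μ_min = f/N = k tanθ/(1+k).
μ_min = 1 × tan36° / 2 ≈ 0.363.

μ_min ≈ 0.363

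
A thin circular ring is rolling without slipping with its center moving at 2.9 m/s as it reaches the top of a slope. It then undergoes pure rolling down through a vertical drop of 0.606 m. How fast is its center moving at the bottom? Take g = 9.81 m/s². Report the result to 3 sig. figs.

v ≈ 3.79 m/s

For this body I = MR², i.e. k = I/(MR²) = 1.
Since it rolls without slipping, ω = v/R and KE = ½Mv² + ½Iω² = ½(1+k)Mv² = Mv².
Energy conservation: Mv₀² + Mgh = Mv², so v² = v₀² + 2gh/(1+k).
v = √(2.9² + 2×9.81×0.606/2) = √14.35 ≈ 3.79 m/s.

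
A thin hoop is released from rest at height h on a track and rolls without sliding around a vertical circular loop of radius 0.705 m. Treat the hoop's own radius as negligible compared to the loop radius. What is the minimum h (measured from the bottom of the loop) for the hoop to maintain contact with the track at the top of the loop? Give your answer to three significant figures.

h_min ≈ 2.12 m

For this body I = MR², i.e. k = I/(MR²) = 1.
At the top of the loop, the minimum-contact condition is Mg = Mv_top²/r, so v_top² = gr.
With ω = v/R, the kinetic energy at speed v is ½(1+k)Mv² = Mv².
Energy conservation from release (height h) to the top (height 2r): Mgh = Mg(2r) + M·gr.
Thus h_min = 2r + (1+k)r/2 = r(2 + 2/2) = 0.705 × 3 ≈ 2.12 m.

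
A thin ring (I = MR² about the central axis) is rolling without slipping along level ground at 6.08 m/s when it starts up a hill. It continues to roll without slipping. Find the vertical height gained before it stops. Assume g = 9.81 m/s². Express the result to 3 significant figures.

With I = MR², the ratio k = I/(MR²) is 1.
Since it rolls without slipping, ω = v/R and KE = ½Mv² + ½Iω² = ½(1+k)Mv² = Mv².
All of this converts to potential energy at the highest point: Mv₀² = Mgh.
Thus h = (1+k)v₀²/(2g) = 2 × 6.08² / (2 × 9.81) ≈ 3.77 m.

h ≈ 3.77 m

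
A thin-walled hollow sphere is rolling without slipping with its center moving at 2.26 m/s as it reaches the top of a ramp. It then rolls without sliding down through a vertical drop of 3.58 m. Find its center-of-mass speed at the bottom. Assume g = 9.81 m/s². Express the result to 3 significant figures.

v ≈ 6.87 m/s

With I = (2/3)MR², the ratio k = I/(MR²) is 2/3.
Rolling without slipping gives ω = v/R, so the total kinetic energy is ½Mv² + ½Iω² = ½(1+k)Mv² = (5/6)Mv².
Energy conservation: (5/6)Mv₀² + Mgh = (5/6)Mv², so v² = v₀² + 2gh/(1+k).
v = √(2.26² + 2×9.81×3.58/1.667) = √47.25 ≈ 6.87 m/s.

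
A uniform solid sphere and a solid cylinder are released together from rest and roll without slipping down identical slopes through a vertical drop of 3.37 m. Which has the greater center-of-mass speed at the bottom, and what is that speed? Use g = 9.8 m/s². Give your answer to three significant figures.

For rolling without slipping, Mgh = ½(1+k)Mv² where k = I/(MR²), so v = √(2gh/(1+k)).
Uniform solid sphere: k = 0.4, giving v = √(2×9.8×3.37/1.4) = 6.869 m/s.
Solid cylinder: k = 0.5, giving v = √(2×9.8×3.37/1.5) = 6.636 m/s.
The smaller k wins: the uniform solid sphere, at ≈ 6.87 m/s.

the uniform solid sphere, at v ≈ 6.87 m/s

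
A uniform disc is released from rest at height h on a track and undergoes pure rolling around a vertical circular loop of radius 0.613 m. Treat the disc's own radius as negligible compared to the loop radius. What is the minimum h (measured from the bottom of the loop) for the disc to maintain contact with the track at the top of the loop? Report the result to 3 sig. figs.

h_min ≈ 1.69 m

For this body I = (1/2)MR², i.e. k = I/(MR²) = 0.5.
At the top, contact is just lost when gravity alone supplies the centripetal force: Mg = Mv_top²/r, i.e. v_top² = gr.
With ω = v/R, the kinetic energy at speed v is ½(1+k)Mv² = (3/4)Mv².
Energy conservation from release (height h) to the top (height 2r): Mgh = Mg(2r) + (3/4)M·gr.
Thus h_min = 2r + (1+k)r/2 = r(2 + 1.5/2) = 0.613 × 2.75 ≈ 1.69 m.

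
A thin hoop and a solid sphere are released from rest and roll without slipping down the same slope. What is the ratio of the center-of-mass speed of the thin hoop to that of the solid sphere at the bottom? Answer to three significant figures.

Each satisfies Mgh = ½(1+k)Mv² with k = I/(MR²), so v ∝ 1/√(1+k).
For the thin hoop k = 1; for the solid sphere k = 0.4.
v₁/v₂ = √((1+k₂)/(1+k₁)) = √(1.4/2) ≈ 0.837.

v_ratio ≈ 0.837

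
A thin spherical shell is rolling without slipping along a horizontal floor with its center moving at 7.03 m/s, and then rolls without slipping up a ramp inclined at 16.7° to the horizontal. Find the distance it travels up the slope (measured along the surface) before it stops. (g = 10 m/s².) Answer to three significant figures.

d ≈ 14.3 m

The moment of inertia is (2/3)MR², giving k ≡ I/(MR²) = 2/3.
Pure rolling means v = ωR; then KE = ½Mv² + ½I(v/R)² = ½(1+k)Mv² = (5/6)Mv².
Setting this equal to Mgh gives the vertical rise h = (1+k)v₀²/(2g) = 1.667×7.03²/(2×10) = 4.118 m.
Along the incline, d = h/sinθ = 4.118/sin16.7° ≈ 14.3 m.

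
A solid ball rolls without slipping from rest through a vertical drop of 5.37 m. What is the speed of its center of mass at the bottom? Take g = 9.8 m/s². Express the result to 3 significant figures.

v ≈ 8.67 m/s

Here I = (2/5)MR², so the shape factor k = I/(MR²) = 0.4.
Pure rolling means v = ωR; then KE = ½Mv² + ½I(v/R)² = ½(1+k)Mv² = (7/10)Mv².
Setting Mgh = (7/10)Mv² gives v = √(2gh/(1+k)) = √(2·9.8·5.37/1.4) ≈ 8.67 m/s.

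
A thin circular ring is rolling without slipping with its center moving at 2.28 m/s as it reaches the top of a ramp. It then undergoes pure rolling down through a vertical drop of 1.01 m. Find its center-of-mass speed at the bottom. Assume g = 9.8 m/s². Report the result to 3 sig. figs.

With I = MR², the ratio k = I/(MR²) is 1.
The rolling condition ω = v/R makes the rotational term ½I(v/R)² = ½kMv², so KE_total = ½(1+k)Mv² = Mv².
Energy conservation: Mv₀² + Mgh = Mv², so v² = v₀² + 2gh/(1+k).
v = √(2.28² + 2×9.8×1.01/2) = √15.1 ≈ 3.89 m/s.

v ≈ 3.89 m/s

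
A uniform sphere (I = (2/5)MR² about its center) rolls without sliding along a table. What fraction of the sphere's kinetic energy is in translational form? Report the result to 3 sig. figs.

Here I = (2/5)MR², so the shape factor k = I/(MR²) = 0.4.
With ω = v/R, KE_trans = ½Mv² and KE_rot = ½Iω² = ½kMv², so KE_total = ½(1+k)Mv².
The translational fraction is therefore 1/(1+k) = 1/1.4 ≈ 0.714.

fraction ≈ 0.714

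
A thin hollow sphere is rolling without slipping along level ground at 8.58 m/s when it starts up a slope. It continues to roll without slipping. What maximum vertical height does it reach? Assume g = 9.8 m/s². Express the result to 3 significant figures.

h ≈ 6.26 m

Here I = (2/3)MR², so the shape factor k = I/(MR²) = 2/3.
The rolling condition ω = v/R makes the rotational term ½I(v/R)² = ½kMv², so KE_total = ½(1+k)Mv² = (5/6)Mv².
At the top the kinetic energy is zero, so (5/6)Mv₀² = Mgh.
Thus h = (1+k)v₀²/(2g) = 1.667 × 8.58² / (2 × 9.8) ≈ 6.26 m.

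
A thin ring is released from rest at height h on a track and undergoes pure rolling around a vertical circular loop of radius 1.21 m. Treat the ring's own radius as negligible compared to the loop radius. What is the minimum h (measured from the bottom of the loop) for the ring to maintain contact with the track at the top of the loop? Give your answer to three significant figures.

The moment of inertia is MR², giving k ≡ I/(MR²) = 1.
At the top of the loop, the minimum-contact condition is Mg = Mv_top²/r, so v_top² = gr.
With ω = v/R, the kinetic energy at speed v is ½(1+k)Mv² = Mv².
Energy conservation from release (height h) to the top (height 2r): Mgh = Mg(2r) + M·gr.
Thus h_min = 2r + (1+k)r/2 = r(2 + 2/2) = 1.21 × 3 ≈ 3.63 m.

h_min ≈ 3.63 m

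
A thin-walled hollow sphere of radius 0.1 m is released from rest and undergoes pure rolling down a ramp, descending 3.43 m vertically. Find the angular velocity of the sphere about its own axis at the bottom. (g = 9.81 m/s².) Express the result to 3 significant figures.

ω ≈ 63.5 rad/s

For this body I = (2/3)MR², i.e. k = I/(MR²) = 2/3.
Pure rolling means v = ωR; then KE = ½Mv² + ½I(v/R)² = ½(1+k)Mv² = (5/6)Mv².
Energy conservation Mgh = ½(1+k)Mv² gives v = √(2gh/(1+k)) = √(2 × 9.81 × 3.43 / 1.667) = 6.354 m/s.
The angular speed follows from ω = v/R = 6.354/0.1 ≈ 63.5 rad/s.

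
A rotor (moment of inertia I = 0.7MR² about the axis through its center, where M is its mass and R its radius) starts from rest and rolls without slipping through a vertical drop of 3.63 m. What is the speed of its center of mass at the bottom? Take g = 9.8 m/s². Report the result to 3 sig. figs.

v ≈ 6.47 m/s

Here I = 0.7MR², so the shape factor k = I/(MR²) = 0.7.
Rolling without slipping gives ω = v/R, so the total kinetic energy is ½Mv² + ½Iω² = ½(1+k)Mv² = (17/20)Mv².
Energy conservation: Mgh = (17/20)Mv², so v = √(2gh/(1+k)) = √(2 × 9.8 × 3.63 / 1.7) ≈ 6.47 m/s.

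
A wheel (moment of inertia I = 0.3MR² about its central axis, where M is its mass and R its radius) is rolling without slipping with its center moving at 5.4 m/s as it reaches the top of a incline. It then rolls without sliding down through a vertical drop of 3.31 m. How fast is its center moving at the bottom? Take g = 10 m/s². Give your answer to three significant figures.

v ≈ 8.95 m/s

With I = 0.3MR², the ratio k = I/(MR²) is 0.3.
Pure rolling means v = ωR; then KE = ½Mv² + ½I(v/R)² = ½(1+k)Mv² = (13/20)Mv².
Conserving energy between top and bottom: (13/20)Mv² = (13/20)Mv₀² + Mgh, hence v² = v₀² + 2gh/(1+k).
v = √(5.4² + 2×10×3.31/1.3) = √80.08 ≈ 8.95 m/s.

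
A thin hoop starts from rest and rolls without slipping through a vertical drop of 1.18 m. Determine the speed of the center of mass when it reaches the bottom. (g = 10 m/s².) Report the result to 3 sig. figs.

v ≈ 3.44 m/s

With I = MR², the ratio k = I/(MR²) is 1.
The rolling condition ω = v/R makes the rotational term ½I(v/R)² = ½kMv², so KE_total = ½(1+k)Mv² = Mv².
Energy conservation: Mgh = Mv², so v = √(2gh/(1+k)) = √(2 × 10 × 1.18 / 2) ≈ 3.44 m/s.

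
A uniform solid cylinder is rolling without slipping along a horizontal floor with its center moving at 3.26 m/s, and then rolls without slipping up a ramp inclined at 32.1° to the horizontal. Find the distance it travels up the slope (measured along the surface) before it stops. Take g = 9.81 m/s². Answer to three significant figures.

d ≈ 1.53 m

With I = (1/2)MR², the ratio k = I/(MR²) is 0.5.
Pure rolling means v = ωR; then KE = ½Mv² + ½I(v/R)² = ½(1+k)Mv² = (3/4)Mv².
Setting this equal to Mgh gives the vertical rise h = (1+k)v₀²/(2g) = 1.5×3.26²/(2×9.81) = 0.8125 m.
Along the incline, d = h/sinθ = 0.8125/sin32.1° ≈ 1.53 m.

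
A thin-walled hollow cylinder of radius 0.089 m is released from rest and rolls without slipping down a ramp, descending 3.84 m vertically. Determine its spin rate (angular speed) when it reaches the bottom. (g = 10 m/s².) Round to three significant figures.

ω ≈ 69.6 rad/s

For this body I = MR², i.e. k = I/(MR²) = 1.
Rolling without slipping gives ω = v/R, so the total kinetic energy is ½Mv² + ½Iω² = ½(1+k)Mv² = Mv².
Energy conservation Mgh = ½(1+k)Mv² gives v = √(2gh/(1+k)) = √(2 × 10 × 3.84 / 2) = 6.197 m/s.
Then ω = v/R = 6.197 / 0.089 ≈ 69.6 rad/s.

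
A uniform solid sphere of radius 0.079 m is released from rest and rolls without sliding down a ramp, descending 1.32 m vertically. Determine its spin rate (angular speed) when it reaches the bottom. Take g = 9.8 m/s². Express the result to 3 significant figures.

Here I = (2/5)MR², so the shape factor k = I/(MR²) = 0.4.
Since it rolls without slipping, ω = v/R and KE = ½Mv² + ½Iω² = ½(1+k)Mv² = (7/10)Mv².
Energy conservation Mgh = ½(1+k)Mv² gives v = √(2gh/(1+k)) = √(2 × 9.8 × 1.32 / 1.4) = 4.299 m/s.
Then ω = v/R = 4.299 / 0.079 ≈ 54.4 rad/s.

ω ≈ 54.4 rad/s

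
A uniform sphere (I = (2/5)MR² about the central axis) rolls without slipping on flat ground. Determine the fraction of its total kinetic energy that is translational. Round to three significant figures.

Here I = (2/5)MR², so the shape factor k = I/(MR²) = 0.4.
Since ω = v/R, the translational part is ½Mv² and the rotational part is ½I(v/R)² = ½kMv²; the total is ½(1+k)Mv².
The translational fraction is therefore 1/(1+k) = 1/1.4 ≈ 0.714.

fraction ≈ 0.714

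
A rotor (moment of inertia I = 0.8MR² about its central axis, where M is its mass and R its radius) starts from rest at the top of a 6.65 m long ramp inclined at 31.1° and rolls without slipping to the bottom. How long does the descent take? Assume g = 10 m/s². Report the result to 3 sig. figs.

t ≈ 2.15 s

For this body I = 0.8MR², i.e. k = I/(MR²) = 0.8.
Along the incline Mg sinθ − f = Ma, and torque about the center fR = Iα = kMR²(a/R) gives f = kMa.
Hence a = g sinθ/(1+k) = 10×sin31.1°/1.8 = 2.87 m/s².
Starting from rest, L = ½at², so t = √(2L/a) = √(2×6.65/2.87) ≈ 2.15 s.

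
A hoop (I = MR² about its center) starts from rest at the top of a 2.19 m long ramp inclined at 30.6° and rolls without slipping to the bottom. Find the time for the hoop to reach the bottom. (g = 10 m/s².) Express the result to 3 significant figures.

t ≈ 1.31 s

Here I = MR², so the shape factor k = I/(MR²) = 1.
Translational: Mg sinθ − f = Ma. Rotational about the CM: fR = Iα = kMRa, so f = kMa.
Hence a = g sinθ/(1+k) = 10×sin30.6°/2 = 2.545 m/s².
Starting from rest, L = ½at², so t = √(2L/a) = √(2×2.19/2.545) ≈ 1.31 s.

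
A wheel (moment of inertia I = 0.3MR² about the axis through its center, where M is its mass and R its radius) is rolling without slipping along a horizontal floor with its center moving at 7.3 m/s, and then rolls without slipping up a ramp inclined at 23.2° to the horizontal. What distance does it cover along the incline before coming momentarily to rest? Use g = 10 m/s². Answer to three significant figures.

The moment of inertia is 0.3MR², giving k ≡ I/(MR²) = 0.3.
The rolling condition ω = v/R makes the rotational term ½I(v/R)² = ½kMv², so KE_total = ½(1+k)Mv² = (13/20)Mv².
Setting this equal to Mgh gives the vertical rise h = (1+k)v₀²/(2g) = 1.3×7.3²/(2×10) = 3.464 m.
Along the incline, d = h/sinθ = 3.464/sin23.2° ≈ 8.79 m.

d ≈ 8.79 m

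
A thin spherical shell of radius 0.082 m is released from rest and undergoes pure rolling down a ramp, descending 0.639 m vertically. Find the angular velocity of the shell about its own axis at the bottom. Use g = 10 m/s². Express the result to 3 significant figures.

ω ≈ 33.8 rad/s

With I = (2/3)MR², the ratio k = I/(MR²) is 2/3.
Pure rolling means v = ωR; then KE = ½Mv² + ½I(v/R)² = ½(1+k)Mv² = (5/6)Mv².
Energy conservation Mgh = ½(1+k)Mv² gives v = √(2gh/(1+k)) = √(2 × 10 × 0.639 / 1.667) = 2.769 m/s.
Then ω = v/R = 2.769 / 0.082 ≈ 33.8 rad/s.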